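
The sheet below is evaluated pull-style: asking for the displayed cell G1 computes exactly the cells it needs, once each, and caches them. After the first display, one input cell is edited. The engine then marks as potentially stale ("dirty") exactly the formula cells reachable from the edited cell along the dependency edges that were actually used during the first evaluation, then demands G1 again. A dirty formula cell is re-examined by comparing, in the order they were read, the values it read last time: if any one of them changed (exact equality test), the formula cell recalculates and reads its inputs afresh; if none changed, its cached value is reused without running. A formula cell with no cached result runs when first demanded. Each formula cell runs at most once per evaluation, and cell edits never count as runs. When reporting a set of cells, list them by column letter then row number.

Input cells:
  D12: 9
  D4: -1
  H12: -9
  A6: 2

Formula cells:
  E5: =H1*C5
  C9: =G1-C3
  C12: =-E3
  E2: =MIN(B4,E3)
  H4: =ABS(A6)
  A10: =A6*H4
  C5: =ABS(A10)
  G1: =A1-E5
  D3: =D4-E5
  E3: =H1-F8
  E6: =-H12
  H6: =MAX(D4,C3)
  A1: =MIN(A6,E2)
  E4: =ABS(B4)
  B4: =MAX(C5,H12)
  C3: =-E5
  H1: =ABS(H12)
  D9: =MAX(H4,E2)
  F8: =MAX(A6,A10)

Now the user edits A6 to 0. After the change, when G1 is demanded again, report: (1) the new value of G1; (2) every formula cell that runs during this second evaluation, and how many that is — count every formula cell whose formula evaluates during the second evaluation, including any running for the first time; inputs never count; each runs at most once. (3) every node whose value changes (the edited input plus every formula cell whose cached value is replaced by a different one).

Demanding G1 again yields 0.
10 formula cells run: A1, A10, B4, C5, E2, E3, E5, F8, G1, H4.
The nodes whose values change: A1, A6, A10, B4, C5, E2, E3, E5, F8, G1, H4.

First demand of the output computes:
  H1 = ABS(-9) = 9
  H4 = ABS(2) = 2
  A10 = 2 * 2 = 4
  C5 = ABS(4) = 4
  B4 = MAX(4, -9) = 4
  E5 = 9 * 4 = 36
  F8 = MAX(2, 4) = 4
  E3 = 9 - 4 = 5
  E2 = MIN(4, 5) = 4
  A1 = MIN(2, 4) = 2
  G1 = 2 - 36 = -34

After the edit, cleaning proceeds:
  H4: a read changed (A6 2->0) — executes, giving 0.
  A10: a read changed (A6 2->0; H4 2->0) — executes, giving 0.
  C5: a read changed (A10 4->0) — executes, giving 0.
  B4: a read changed (C5 4->0) — executes, giving 0.
  E5: a read changed (C5 4->0) — executes, giving 0.
  F8: a read changed (A6 2->0; A10 4->0) — executes, giving 0.
  E3: a read changed (F8 4->0) — executes, giving 9.
  E2: a read changed (B4 4->0; E3 5->9) — executes, giving 0.
  A1: a read changed (A6 2->0; E2 4->0) — executes, giving 0.
  G1: a read changed (A1 2->0; E5 36->0) — executes, giving 0.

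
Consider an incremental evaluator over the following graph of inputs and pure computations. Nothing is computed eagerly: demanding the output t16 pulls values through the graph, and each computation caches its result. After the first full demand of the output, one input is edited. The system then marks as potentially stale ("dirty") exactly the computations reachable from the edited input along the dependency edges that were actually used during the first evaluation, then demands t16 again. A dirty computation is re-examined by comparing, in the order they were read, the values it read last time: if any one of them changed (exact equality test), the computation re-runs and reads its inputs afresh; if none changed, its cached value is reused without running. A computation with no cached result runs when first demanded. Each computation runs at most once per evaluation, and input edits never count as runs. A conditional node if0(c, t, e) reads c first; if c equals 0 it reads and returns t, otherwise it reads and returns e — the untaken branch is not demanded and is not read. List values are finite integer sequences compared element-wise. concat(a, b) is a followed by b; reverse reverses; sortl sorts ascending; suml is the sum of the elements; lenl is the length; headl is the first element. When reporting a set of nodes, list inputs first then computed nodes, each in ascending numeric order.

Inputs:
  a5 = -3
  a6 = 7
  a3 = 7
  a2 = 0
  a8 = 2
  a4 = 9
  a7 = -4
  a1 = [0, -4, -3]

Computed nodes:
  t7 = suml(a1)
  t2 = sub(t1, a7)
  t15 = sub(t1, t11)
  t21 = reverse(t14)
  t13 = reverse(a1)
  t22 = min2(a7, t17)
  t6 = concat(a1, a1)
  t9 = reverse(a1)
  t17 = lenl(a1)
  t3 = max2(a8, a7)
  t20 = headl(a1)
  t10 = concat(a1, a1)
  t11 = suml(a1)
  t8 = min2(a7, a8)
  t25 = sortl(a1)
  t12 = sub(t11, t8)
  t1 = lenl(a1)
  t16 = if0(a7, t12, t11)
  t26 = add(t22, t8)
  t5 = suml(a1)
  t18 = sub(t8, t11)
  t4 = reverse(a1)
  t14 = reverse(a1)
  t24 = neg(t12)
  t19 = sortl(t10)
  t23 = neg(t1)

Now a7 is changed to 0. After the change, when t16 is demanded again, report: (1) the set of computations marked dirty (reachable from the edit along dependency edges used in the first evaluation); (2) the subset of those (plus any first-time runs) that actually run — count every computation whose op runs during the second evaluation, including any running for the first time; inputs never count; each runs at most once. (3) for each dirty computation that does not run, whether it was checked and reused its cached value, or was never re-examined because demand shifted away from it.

Initial pass — values computed on the first demand:
  t11 = suml([0, -4, -3]) = -7
  t16 = if0(a7=-4 -> else branch t11) = -7

Second demand — change propagation:
  t8: newly demanded (no cache) — executes and yields 0.
  t12: newly demanded (no cache) — executes and yields -7.
  t16: re-runs because a7 -4->0; new result -7 (unchanged).

The important point: the flipped condition pulls in fresh nodes; t8, t12 run for the first time.

Dirty set: t16.
Run set: t8, t12, t16 (3 run).
All dirty computations ended up running.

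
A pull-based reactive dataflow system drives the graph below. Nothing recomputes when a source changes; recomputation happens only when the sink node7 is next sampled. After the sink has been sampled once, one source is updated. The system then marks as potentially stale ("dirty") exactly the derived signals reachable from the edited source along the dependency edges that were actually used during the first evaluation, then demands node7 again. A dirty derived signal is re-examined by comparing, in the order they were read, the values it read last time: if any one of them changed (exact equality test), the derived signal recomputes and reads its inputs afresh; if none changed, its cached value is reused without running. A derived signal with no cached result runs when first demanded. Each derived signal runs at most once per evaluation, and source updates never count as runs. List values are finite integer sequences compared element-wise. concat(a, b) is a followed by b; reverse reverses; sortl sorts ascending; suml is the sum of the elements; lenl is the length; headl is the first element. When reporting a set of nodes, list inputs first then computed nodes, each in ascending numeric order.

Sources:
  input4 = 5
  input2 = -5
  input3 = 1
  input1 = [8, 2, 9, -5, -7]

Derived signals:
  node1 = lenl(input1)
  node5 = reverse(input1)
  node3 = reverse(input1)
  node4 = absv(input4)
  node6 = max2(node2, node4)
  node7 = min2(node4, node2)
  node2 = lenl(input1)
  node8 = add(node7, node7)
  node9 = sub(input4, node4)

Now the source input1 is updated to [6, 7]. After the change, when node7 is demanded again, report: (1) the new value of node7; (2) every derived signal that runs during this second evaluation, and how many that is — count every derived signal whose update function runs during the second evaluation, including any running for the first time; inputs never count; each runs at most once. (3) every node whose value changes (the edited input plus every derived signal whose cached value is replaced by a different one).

First evaluation (everything demanded from the output):
  node2 = lenl([8, 2, 9, -5, -7]) = 5
  node4 = absv(5) = 5
  node7 = min2(5, 5) = 5

Propagation after the edit:
  node2: runs — input1 [8, 2, 9, -5, -7]->[6, 7]; result 2.
  node7: runs — node2 5->2; result 2.

New value of node7: 2.
Derived signals that run: node2, node7 — 2 in total.
Values that change: input1, node2, node7.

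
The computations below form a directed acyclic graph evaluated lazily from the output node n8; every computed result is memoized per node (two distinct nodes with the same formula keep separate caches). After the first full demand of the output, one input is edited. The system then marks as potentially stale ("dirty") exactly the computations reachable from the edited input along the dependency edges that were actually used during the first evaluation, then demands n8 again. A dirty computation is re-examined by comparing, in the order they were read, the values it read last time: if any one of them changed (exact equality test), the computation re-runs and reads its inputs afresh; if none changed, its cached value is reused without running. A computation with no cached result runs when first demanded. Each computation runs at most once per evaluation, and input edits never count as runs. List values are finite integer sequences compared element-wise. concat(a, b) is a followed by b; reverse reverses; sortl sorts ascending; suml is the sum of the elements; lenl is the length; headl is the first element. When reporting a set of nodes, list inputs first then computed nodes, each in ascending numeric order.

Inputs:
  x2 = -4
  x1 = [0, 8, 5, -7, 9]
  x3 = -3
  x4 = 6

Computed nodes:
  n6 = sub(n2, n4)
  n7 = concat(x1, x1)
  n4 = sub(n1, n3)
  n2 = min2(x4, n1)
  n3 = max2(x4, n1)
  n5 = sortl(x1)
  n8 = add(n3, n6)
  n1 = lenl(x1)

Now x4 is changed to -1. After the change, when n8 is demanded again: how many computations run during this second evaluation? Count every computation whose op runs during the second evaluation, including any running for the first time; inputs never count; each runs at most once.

First demand of the output computes:
  n1 = lenl([0, 8, 5, -7, 9]) = 5
  n2 = min2(6, 5) = 5
  n3 = max2(6, 5) = 6
  n4 = sub(5, 6) = -1
  n6 = sub(5, -1) = 6
  n8 = add(6, 6) = 12

After the edit, cleaning proceeds:
  n2: a read changed (x4 6->-1) — executes, giving -1.
  n3: a read changed (x4 6->-1) — executes, giving 5.
  n4: a read changed (n3 6->5) — executes, giving 0.
  n6: a read changed (n2 5->-1; n4 -1->0) — executes, giving -1.
  n8: a read changed (n3 6->5; n6 6->-1) — executes, giving 4.

5 computations run: n2, n3, n4, n6, n8.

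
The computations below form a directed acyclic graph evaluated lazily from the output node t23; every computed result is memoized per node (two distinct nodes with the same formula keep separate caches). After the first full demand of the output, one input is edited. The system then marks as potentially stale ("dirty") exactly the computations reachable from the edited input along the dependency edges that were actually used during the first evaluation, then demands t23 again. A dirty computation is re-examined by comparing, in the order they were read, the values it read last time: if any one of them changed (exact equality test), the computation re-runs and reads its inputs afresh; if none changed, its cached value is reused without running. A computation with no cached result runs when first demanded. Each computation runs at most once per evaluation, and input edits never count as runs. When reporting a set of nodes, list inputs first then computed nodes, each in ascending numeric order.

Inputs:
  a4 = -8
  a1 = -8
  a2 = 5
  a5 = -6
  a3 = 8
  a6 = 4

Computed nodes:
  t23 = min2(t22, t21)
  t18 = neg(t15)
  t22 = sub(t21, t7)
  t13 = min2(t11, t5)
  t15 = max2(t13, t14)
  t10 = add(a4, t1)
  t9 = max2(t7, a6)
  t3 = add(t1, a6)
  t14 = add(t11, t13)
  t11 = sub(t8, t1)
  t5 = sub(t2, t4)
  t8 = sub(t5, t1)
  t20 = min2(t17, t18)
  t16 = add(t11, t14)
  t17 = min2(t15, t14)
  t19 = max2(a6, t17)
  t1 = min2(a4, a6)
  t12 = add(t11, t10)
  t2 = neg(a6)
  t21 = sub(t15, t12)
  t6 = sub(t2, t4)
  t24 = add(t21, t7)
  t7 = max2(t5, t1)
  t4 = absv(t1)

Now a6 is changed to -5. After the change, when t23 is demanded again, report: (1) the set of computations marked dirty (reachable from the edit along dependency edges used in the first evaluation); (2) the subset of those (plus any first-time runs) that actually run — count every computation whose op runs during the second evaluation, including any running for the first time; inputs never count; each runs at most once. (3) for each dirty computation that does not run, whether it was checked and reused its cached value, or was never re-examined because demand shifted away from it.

First demand of the output computes:
  t1 = min2(-8, 4) = -8
  t2 = neg(4) = -4
  t4 = absv(-8) = 8
  t5 = sub(-4, 8) = -12
  t7 = max2(-12, -8) = -8
  t8 = sub(-12, -8) = -4
  t10 = add(-8, -8) = -16
  t11 = sub(-4, -8) = 4
  t12 = add(4, -16) = -12
  t13 = min2(4, -12) = -12
  t14 = add(4, -12) = -8
  t15 = max2(-12, -8) = -8
  t21 = sub(-8, -12) = 4
  t22 = sub(4, -8) = 12
  t23 = min2(12, 4) = 4

After the edit, cleaning proceeds:
  t1: a read changed (a6 4->-5) — executes, giving -8 — identical to its old value.
  t2: a read changed (a6 4->-5) — executes, giving 5.
  t4: dirty, but its reads are unchanged (t1 unchanged); cached 8 stands.
  t5: a read changed (t2 -4->5) — executes, giving -3.
  t7: a read changed (t5 -12->-3) — executes, giving -3.
  t8: a read changed (t5 -12->-3) — executes, giving 5.
  t10: dirty, but its reads are unchanged (a4 unchanged, t1 unchanged); cached -16 stands.
  t11: a read changed (t8 -4->5) — executes, giving 13.
  t12: a read changed (t11 4->13) — executes, giving -3.
  t13: a read changed (t11 4->13; t5 -12->-3) — executes, giving -3.
  t14: a read changed (t11 4->13; t13 -12->-3) — executes, giving 10.
  t15: a read changed (t13 -12->-3; t14 -8->10) — executes, giving 10.
  t21: a read changed (t15 -8->10; t12 -12->-3) — executes, giving 13.
  t22: a read changed (t21 4->13; t7 -8->-3) — executes, giving 16.
  t23: a read changed (t22 12->16; t21 4->13) — executes, giving 13.

Note where the cutoff bites: t4 is checked, finds nothing changed, and keeps its cache.

The edit dirties: t1, t2, t4, t5, t7, t8, t10, t11, t12, t13, t14, t15, t21, t22, t23.
13 computations run: t1, t2, t5, t7, t8, t11, t12, t13, t14, t15, t21, t22, t23.
Cache hits after checking: t4, t10.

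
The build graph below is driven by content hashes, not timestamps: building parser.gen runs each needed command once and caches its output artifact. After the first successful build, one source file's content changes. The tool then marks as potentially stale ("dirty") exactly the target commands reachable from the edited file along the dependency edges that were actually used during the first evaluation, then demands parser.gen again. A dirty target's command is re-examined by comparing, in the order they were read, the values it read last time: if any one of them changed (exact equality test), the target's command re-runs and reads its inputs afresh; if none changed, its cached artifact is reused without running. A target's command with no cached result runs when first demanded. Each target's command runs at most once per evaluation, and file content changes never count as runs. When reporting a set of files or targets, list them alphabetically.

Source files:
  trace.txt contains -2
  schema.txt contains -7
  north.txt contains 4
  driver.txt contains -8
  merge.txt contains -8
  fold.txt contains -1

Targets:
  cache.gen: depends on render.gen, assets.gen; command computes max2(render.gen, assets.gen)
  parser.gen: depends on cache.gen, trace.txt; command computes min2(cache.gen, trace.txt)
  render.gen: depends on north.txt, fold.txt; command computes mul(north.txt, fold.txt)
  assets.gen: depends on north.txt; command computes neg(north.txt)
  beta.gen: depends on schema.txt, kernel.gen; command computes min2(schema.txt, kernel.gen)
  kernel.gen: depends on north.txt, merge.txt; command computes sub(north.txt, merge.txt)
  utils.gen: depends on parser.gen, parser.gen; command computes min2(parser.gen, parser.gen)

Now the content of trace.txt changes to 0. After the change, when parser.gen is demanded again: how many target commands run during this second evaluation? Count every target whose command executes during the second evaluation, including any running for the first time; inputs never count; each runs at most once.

Run set: parser.gen (1 run).

Initial pass — values computed on the first demand:
  assets.gen = neg(4) = -4
  render.gen = mul(4, -1) = -4
  cache.gen = max2(-4, -4) = -4
  parser.gen = min2(-4, -2) = -4

Second demand — change propagation:
  parser.gen: re-runs because trace.txt -2->0; new result -4 (unchanged).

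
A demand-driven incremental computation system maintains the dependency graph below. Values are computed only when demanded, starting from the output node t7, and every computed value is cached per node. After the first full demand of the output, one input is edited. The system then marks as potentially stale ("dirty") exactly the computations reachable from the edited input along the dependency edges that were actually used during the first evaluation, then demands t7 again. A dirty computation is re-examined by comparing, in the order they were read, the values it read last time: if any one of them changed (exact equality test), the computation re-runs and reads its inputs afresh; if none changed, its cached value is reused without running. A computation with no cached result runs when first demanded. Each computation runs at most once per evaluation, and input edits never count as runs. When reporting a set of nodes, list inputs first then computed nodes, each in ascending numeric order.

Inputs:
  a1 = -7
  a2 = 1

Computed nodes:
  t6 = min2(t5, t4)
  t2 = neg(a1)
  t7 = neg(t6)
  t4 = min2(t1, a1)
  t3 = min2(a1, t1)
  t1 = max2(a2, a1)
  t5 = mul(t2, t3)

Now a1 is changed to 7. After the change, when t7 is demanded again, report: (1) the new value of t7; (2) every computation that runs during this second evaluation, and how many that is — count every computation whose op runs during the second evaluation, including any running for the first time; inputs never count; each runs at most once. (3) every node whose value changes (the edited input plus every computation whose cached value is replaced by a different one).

New value of t7: 49.
Computations that run: t1, t2, t3, t4, t5, t6 — 6 in total.
Values that change: a1, t1, t2, t3, t4.
Key observation: the cutoff stops propagation at t7 — its inputs' values are unchanged, so it reuses its cache.

First evaluation (everything demanded from the output):
  t1 = max2(1, -7) = 1
  t2 = neg(-7) = 7
  t3 = min2(-7, 1) = -7
  t4 = min2(1, -7) = -7
  t5 = mul(7, -7) = -49
  t6 = min2(-49, -7) = -49
  t7 = neg(-49) = 49

Propagation after the edit:
  t1: runs — a1 -7->7; result 7.
  t2: runs — a1 -7->7; result -7.
  t3: runs — a1 -7->7; t1 1->7; result 7.
  t4: runs — t1 1->7; a1 -7->7; result 7.
  t5: runs — t2 7->-7; t3 -7->7; result -49 (same value as before).
  t6: runs — t4 -7->7; result -49 (same value as before).
  t7: checked — values it read are unchanged (t6 unchanged); reused cached 49 without running.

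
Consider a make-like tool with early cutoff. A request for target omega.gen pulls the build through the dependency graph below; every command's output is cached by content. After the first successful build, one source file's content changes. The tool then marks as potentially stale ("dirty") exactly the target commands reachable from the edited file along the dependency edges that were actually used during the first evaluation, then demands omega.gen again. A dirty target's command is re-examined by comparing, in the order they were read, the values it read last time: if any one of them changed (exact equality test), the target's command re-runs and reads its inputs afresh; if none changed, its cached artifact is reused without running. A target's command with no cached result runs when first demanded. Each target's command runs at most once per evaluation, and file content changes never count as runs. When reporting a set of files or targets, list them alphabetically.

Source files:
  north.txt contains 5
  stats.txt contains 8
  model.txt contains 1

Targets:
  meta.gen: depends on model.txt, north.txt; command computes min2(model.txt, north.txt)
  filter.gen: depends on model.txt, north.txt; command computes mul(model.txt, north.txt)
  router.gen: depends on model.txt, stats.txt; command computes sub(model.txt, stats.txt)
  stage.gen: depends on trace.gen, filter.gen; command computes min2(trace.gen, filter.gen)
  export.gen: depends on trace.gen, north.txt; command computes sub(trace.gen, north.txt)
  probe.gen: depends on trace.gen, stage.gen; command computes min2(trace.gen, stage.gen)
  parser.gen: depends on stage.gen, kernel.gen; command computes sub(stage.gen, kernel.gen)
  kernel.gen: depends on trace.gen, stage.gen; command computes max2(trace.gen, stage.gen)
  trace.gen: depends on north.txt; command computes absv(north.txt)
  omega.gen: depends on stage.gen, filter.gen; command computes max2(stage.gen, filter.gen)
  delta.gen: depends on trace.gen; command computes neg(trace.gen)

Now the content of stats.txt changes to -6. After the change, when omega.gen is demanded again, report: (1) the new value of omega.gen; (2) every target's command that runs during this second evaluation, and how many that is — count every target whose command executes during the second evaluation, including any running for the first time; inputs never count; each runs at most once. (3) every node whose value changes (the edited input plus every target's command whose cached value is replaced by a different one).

First demand of the output computes:
  filter.gen = mul(1, 5) = 5
  trace.gen = absv(5) = 5
  stage.gen = min2(5, 5) = 5
  omega.gen = max2(5, 5) = 5

After the edit, cleaning proceeds:
  stats.txt only reaches undemanded nodes; the second demand re-runs nothing.

Note the shortcut — stats.txt feeds only undemanded nodes, so no recomputation happens.

Demanding omega.gen again yields 5.
0 target commands run: none.
The nodes whose values change: stats.txt.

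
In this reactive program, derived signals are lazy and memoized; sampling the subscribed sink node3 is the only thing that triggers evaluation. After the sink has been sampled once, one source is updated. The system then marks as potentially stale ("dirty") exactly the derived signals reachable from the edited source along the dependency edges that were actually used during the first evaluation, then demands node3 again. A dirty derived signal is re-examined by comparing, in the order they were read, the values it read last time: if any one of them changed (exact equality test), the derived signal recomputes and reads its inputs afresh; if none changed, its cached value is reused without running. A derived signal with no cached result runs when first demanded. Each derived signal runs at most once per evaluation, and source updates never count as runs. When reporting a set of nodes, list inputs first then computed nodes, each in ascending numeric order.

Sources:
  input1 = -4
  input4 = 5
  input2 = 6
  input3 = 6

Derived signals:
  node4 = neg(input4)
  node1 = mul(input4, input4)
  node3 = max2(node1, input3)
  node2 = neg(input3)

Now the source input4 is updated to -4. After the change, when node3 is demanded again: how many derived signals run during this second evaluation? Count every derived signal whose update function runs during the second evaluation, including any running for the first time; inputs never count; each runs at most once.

First demand of the output computes:
  node1 = mul(5, 5) = 25
  node3 = max2(25, 6) = 25

After the edit, cleaning proceeds:
  node1: a read changed (input4 5->-4; input4 5->-4) — executes, giving 16.
  node3: a read changed (node1 25->16) — executes, giving 16.

2 derived signals run: node1, node3.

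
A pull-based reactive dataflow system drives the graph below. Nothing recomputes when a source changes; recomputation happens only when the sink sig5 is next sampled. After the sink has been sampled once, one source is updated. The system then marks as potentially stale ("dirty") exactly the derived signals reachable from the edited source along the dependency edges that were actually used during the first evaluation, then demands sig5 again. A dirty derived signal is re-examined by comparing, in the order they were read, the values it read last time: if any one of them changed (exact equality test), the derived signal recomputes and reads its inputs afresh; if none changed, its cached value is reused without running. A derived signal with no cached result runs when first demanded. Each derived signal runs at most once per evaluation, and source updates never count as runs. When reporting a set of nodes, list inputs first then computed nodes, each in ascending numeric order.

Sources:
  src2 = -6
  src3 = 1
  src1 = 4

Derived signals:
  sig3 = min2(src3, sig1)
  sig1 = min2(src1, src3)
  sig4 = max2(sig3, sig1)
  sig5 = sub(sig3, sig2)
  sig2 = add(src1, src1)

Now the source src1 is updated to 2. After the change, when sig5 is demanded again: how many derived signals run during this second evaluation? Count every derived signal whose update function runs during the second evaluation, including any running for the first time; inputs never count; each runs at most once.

First evaluation (everything demanded from the output):
  sig1 = min2(4, 1) = 1
  sig2 = add(4, 4) = 8
  sig3 = min2(1, 1) = 1
  sig5 = sub(1, 8) = -7

Propagation after the edit:
  sig1: runs — src1 4->2; result 1 (same value as before).
  sig2: runs — src1 4->2; src1 4->2; result 4.
  sig3: checked — values it read are unchanged (src3 unchanged, sig1 unchanged); reused cached 1 without running.
  sig5: runs — sig2 8->4; result -3.

Key observation: the cutoff stops propagation at sig3 — its inputs' values are unchanged, so it reuses its cache.

Derived signals that run: sig1, sig2, sig5 — 3 in total.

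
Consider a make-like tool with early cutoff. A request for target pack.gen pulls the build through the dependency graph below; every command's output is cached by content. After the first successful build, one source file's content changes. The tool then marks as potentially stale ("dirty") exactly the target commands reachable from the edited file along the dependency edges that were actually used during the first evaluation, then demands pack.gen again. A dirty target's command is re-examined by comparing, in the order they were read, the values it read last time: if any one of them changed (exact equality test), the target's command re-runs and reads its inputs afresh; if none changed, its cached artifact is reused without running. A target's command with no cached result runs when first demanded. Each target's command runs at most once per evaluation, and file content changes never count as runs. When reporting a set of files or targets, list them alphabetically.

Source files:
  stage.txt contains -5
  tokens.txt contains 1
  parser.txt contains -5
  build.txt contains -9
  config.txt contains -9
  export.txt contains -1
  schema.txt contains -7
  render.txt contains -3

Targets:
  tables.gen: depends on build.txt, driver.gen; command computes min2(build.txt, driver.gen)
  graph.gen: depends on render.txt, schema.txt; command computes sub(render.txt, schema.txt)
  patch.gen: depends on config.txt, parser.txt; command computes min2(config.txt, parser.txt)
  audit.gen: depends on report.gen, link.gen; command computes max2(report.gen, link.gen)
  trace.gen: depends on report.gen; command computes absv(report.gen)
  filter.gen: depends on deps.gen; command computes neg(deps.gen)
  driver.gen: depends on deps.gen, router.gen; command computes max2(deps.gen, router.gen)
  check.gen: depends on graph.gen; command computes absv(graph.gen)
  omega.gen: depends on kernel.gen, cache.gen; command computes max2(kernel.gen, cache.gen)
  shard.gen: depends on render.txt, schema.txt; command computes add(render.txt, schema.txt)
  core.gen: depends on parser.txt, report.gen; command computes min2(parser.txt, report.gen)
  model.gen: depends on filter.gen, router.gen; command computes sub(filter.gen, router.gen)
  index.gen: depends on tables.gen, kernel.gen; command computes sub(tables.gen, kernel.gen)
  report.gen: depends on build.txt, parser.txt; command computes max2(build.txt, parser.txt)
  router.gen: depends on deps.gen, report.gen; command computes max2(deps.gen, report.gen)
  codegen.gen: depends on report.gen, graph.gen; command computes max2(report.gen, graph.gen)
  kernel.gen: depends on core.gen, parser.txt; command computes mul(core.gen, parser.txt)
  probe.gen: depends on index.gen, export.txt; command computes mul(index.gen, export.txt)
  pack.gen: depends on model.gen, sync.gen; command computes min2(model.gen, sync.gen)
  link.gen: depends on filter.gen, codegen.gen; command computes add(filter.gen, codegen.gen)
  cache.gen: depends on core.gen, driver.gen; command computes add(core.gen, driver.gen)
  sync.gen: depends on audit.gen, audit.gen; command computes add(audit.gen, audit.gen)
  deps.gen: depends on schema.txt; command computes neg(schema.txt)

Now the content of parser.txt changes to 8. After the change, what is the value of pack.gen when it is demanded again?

First demand of the output computes:
  deps.gen = neg(-7) = 7
  filter.gen = neg(7) = -7
  graph.gen = sub(-3, -7) = 4
  report.gen = max2(-9, -5) = -5
  codegen.gen = max2(-5, 4) = 4
  link.gen = add(-7, 4) = -3
  audit.gen = max2(-5, -3) = -3
  router.gen = max2(7, -5) = 7
  model.gen = sub(-7, 7) = -14
  sync.gen = add(-3, -3) = -6
  pack.gen = min2(-14, -6) = -14

After the edit, cleaning proceeds:
  report.gen: a read changed (parser.txt -5->8) — executes, giving 8.
  codegen.gen: a read changed (report.gen -5->8) — executes, giving 8.
  link.gen: a read changed (codegen.gen 4->8) — executes, giving 1.
  audit.gen: a read changed (report.gen -5->8; link.gen -3->1) — executes, giving 8.
  router.gen: a read changed (report.gen -5->8) — executes, giving 8.
  model.gen: a read changed (router.gen 7->8) — executes, giving -15.
  sync.gen: a read changed (audit.gen -3->8; audit.gen -3->8) — executes, giving 16.
  pack.gen: a read changed (model.gen -14->-15; sync.gen -6->16) — executes, giving -15.

Demanding pack.gen again yields -15.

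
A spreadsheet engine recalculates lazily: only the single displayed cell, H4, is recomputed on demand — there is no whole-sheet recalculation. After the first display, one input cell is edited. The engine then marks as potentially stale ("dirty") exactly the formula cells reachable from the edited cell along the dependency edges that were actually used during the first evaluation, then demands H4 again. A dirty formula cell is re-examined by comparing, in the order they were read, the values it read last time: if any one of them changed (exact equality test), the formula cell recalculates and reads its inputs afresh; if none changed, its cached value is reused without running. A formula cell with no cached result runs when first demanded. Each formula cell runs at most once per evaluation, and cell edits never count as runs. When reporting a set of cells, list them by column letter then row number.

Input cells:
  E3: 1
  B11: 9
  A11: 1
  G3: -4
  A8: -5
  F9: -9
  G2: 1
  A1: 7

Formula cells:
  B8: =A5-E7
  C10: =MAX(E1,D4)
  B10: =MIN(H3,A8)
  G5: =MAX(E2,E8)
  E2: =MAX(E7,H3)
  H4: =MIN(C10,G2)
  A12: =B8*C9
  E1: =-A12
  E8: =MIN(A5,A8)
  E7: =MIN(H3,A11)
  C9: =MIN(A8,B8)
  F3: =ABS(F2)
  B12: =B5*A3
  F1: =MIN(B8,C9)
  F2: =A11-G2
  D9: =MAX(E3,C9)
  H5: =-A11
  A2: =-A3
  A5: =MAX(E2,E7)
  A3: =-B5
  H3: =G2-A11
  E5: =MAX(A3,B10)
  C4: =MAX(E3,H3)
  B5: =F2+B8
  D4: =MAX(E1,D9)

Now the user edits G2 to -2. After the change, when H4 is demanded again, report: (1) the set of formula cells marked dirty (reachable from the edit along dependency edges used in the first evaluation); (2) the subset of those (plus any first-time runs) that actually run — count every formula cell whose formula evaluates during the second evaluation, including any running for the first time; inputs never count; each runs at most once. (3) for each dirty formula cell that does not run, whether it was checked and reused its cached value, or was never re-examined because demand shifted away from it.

Marked dirty: A5, A12, B8, C9, C10, D4, D9, E1, E2, E7, H3, H4.
Formula cells that run: A5, B8, E2, E7, H3, H4 — 6 in total.
Checked but reused from cache: A12, C9, C10, D4, D9, E1.
Key observation: the cutoff stops propagation at C9 — its inputs' values are unchanged, so it reuses its cache.

First evaluation (everything demanded from the output):
  H3 = 1 - 1 = 0
  E7 = MIN(0, 1) = 0
  E2 = MAX(0, 0) = 0
  A5 = MAX(0, 0) = 0
  B8 = 0 - 0 = 0
  C9 = MIN(-5, 0) = -5
  A12 = 0 * -5 = 0
  D9 = MAX(1, -5) = 1
  E1 = -(0) = 0
  D4 = MAX(0, 1) = 1
  C10 = MAX(0, 1) = 1
  H4 = MIN(1, 1) = 1

Propagation after the edit:
  H3: runs — G2 1->-2; result -3.
  E7: runs — H3 0->-3; result -3.
  E2: runs — E7 0->-3; H3 0->-3; result -3.
  A5: runs — E2 0->-3; E7 0->-3; result -3.
  B8: runs — A5 0->-3; E7 0->-3; result 0 (same value as before).
  C9: checked — values it read are unchanged (A8 unchanged, B8 unchanged); reused cached -5 without running.
  A12: checked — values it read are unchanged (B8 unchanged, C9 unchanged); reused cached 0 without running.
  D9: checked — values it read are unchanged (E3 unchanged, C9 unchanged); reused cached 1 without running.
  E1: checked — values it read are unchanged (A12 unchanged); reused cached 0 without running.
  D4: checked — values it read are unchanged (E1 unchanged, D9 unchanged); reused cached 1 without running.
  C10: checked — values it read are unchanged (E1 unchanged, D4 unchanged); reused cached 1 without running.
  H4: runs — G2 1->-2; result -2.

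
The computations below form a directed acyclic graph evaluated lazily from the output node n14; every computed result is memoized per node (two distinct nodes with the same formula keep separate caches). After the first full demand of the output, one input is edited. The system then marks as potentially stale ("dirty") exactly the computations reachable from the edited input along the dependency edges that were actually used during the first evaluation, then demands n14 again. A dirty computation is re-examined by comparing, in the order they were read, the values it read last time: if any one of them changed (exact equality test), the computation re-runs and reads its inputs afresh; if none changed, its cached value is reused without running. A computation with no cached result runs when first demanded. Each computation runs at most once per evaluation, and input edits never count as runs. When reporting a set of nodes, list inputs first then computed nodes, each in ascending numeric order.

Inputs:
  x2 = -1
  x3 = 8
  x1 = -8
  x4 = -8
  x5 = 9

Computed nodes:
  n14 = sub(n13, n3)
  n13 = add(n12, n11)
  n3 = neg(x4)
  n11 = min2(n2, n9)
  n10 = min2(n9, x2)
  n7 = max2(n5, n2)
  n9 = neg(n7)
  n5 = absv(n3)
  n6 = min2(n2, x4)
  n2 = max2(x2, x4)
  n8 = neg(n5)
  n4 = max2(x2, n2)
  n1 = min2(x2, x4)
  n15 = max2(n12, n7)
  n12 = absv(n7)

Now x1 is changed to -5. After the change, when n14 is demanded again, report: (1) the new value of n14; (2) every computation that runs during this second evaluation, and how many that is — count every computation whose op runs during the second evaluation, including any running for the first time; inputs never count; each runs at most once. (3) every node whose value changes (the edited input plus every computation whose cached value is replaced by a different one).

Demanding n14 again yields -8.
0 computations run: none.
The nodes whose values change: x1.
Note the shortcut — nothing in the graph depends on x1 at all, so no recomputation happens.

First demand of the output computes:
  n2 = max2(-1, -8) = -1
  n3 = neg(-8) = 8
  n5 = absv(8) = 8
  n7 = max2(8, -1) = 8
  n9 = neg(8) = -8
  n11 = min2(-1, -8) = -8
  n12 = absv(8) = 8
  n13 = add(8, -8) = 0
  n14 = sub(0, 8) = -8

After the edit, cleaning proceeds:
  no node depends on x1 at all; the second demand re-runs nothing.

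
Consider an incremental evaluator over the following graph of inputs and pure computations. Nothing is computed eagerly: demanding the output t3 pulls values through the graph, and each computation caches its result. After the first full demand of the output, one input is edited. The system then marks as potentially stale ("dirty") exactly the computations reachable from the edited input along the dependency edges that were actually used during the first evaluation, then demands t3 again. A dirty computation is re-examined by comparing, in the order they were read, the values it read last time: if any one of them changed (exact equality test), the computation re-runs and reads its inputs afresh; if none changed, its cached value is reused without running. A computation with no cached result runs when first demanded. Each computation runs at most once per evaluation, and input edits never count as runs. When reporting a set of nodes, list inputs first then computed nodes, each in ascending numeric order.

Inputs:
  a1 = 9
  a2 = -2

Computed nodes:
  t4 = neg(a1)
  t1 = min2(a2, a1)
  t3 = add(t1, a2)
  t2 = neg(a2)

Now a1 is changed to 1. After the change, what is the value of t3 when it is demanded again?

t3 now evaluates to -4.
The important point: t1 recomputes to an identical value, and the output ends up unchanged.

Initial pass — values computed on the first demand:
  t1 = min2(-2, 9) = -2
  t3 = add(-2, -2) = -4

Second demand — change propagation:
  t1: re-runs because a1 9->1; new result -2 (unchanged).
  t3: re-examined; everything it read last time is the same (t1 unchanged, a2 unchanged) — cache -4 kept, no run.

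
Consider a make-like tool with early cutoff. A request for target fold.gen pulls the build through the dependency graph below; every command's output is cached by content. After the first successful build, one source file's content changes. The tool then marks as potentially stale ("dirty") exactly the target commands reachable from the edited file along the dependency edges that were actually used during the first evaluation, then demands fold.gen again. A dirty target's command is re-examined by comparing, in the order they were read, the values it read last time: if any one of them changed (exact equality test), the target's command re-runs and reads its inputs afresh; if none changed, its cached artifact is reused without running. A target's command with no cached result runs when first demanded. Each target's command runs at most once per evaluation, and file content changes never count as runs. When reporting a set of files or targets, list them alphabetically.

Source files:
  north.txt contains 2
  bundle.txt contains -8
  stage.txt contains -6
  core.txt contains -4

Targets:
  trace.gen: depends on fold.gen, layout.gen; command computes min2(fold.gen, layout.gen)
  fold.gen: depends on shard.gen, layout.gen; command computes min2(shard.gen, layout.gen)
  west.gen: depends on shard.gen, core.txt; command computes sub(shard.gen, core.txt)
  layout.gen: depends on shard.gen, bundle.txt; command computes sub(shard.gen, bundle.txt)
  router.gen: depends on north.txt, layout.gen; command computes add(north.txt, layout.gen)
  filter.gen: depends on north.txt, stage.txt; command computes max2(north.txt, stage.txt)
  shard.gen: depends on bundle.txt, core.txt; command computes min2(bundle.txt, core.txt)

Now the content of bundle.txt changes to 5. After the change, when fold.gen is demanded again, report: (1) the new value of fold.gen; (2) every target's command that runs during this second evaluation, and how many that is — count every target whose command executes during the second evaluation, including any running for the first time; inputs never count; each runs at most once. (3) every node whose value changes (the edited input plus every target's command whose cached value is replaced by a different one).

First demand of the output computes:
  shard.gen = min2(-8, -4) = -8
  layout.gen = sub(-8, -8) = 0
  fold.gen = min2(-8, 0) = -8

After the edit, cleaning proceeds:
  shard.gen: a read changed (bundle.txt -8->5) — executes, giving -4.
  layout.gen: a read changed (shard.gen -8->-4; bundle.txt -8->5) — executes, giving -9.
  fold.gen: a read changed (shard.gen -8->-4; layout.gen 0->-9) — executes, giving -9.

Demanding fold.gen again yields -9.
3 target commands run: fold.gen, layout.gen, shard.gen.
The nodes whose values change: bundle.txt, fold.gen, layout.gen, shard.gen.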